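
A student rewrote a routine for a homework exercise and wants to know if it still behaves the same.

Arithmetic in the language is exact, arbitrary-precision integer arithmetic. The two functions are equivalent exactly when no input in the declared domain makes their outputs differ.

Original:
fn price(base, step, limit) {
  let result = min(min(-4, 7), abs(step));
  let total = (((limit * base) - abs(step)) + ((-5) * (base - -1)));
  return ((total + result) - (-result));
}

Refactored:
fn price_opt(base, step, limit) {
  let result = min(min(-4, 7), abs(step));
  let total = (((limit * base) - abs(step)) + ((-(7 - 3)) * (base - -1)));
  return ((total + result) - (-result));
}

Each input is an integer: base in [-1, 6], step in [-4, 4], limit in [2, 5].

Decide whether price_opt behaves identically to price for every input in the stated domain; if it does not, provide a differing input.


Try base=0, step=-4, limit=2.
price: result=-4, then total=-9, then returns -17
price_opt: result=-4, then total=-8, then returns -16
-17 vs -16 — the two versions disagree here.
verdict: not equivalent; witness: base=0, step=-4, limit=2


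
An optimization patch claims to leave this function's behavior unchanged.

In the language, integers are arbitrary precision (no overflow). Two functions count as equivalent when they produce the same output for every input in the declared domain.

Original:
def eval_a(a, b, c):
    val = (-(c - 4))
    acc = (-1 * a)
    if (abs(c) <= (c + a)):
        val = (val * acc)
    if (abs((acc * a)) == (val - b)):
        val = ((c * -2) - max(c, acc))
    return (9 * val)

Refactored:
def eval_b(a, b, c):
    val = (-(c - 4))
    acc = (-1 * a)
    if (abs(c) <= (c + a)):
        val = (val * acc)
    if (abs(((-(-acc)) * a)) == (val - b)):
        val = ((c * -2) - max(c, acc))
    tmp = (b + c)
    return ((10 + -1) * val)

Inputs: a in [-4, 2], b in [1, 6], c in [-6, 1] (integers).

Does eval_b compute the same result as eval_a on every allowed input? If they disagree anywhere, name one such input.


Among the additions is an assignment to `tmp` whose value nothing reads, and its value is discarded.
Spot check at a=-3, b=5, c=-3 — eval_a: val := 7 | acc := 3 | (abs(c) <= (c + a)): false | (abs((acc * a)) == (val - b)): false | result 63. eval_b: val := 7 | acc := 3 | (abs(c) <= (c + a)): false | (abs(((-(-acc)) * a)) == (val - b)): false | tmp := 2 | result 63. Both give 63.
Across all 336 domain points the two functions coincide.
verdict: equivalent


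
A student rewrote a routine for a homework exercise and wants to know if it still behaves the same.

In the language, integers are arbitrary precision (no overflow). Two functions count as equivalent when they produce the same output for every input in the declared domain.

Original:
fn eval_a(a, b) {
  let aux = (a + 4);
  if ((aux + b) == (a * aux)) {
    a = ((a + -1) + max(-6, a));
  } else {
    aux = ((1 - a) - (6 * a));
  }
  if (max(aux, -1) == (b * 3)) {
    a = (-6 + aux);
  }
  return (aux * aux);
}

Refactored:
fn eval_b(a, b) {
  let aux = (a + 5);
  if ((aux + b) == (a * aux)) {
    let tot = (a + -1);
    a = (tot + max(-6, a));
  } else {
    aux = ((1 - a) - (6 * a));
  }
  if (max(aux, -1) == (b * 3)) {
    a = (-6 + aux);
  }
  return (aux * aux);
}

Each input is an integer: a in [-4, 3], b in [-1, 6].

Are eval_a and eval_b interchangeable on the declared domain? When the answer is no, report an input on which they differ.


These are not equivalent — on a=-4, b=0 the outputs split (0 vs 841).
eval_a: aux := 0 | ((aux + b) == (a * aux)): true | a := -9 | (max(aux, -1) == (b * 3)): true | a := -6 | result 0
eval_b: aux := 1 | ((aux + b) == (a * aux)): false | aux := 29 | (max(aux, -1) == (b * 3)): false | result 841
verdict: not equivalent; witness: a=-4, b=0


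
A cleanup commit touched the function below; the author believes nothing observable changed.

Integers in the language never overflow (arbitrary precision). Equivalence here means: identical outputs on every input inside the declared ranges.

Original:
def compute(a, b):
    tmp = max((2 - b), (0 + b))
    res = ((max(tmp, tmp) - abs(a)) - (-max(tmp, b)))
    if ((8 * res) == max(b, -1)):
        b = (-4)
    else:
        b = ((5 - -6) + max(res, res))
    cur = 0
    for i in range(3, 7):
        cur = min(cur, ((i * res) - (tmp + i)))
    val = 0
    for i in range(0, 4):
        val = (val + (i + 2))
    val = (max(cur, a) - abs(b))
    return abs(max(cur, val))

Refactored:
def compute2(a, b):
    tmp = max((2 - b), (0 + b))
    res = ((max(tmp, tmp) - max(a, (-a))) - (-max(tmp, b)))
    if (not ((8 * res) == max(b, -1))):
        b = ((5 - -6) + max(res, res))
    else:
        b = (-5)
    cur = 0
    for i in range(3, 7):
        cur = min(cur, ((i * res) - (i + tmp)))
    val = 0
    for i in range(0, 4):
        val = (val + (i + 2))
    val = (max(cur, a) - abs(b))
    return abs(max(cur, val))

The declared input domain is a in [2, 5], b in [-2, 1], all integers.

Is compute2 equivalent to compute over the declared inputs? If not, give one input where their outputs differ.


Take a=4, b=0.
compute: tmp := 2 | res := 0 | ((8 * res) == max(b, -1)): true | b := -4 | cur := 0 | iter i=3: | cur := -5 | iter i=4: | cur := -6 | iter i=5: | cur := -7 | iter i=6: | cur := -8 | val := 0 | iter i=0: | val := 2 | iter i=1: | val := 5 | iter i=2: | val := 9 | iter i=3: | val := 14 | val := 0 | result 0
compute2: tmp := 2 | res := 0 | (not ((8 * res) == max(b, -1))): false | b := -5 | cur := 0 | iter i=3: | cur := -5 | iter i=4: | cur := -6 | iter i=5: | cur := -7 | iter i=6: | cur := -8 | val := 0 | iter i=0: | val := 2 | iter i=1: | val := 5 | iter i=2: | val := 9 | iter i=3: | val := 14 | val := -1 | result 1
0 vs 1 — the two versions disagree here.
verdict: not equivalent; witness: a=4, b=0


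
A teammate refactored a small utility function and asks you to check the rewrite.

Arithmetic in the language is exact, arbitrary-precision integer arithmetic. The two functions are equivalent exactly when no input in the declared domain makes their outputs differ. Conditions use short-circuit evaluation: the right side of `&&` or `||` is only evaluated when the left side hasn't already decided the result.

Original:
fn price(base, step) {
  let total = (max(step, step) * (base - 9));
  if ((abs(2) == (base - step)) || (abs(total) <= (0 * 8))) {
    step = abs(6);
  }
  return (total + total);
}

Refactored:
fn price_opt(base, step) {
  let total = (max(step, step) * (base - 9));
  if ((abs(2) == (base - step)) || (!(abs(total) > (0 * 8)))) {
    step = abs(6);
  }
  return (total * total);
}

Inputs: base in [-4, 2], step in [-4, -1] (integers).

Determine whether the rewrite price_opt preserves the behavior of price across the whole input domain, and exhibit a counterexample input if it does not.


On input base=-4, step=-4, price returns 104 while price_opt returns 2704.
verdict: not equivalent; witness: base=-4, step=-4


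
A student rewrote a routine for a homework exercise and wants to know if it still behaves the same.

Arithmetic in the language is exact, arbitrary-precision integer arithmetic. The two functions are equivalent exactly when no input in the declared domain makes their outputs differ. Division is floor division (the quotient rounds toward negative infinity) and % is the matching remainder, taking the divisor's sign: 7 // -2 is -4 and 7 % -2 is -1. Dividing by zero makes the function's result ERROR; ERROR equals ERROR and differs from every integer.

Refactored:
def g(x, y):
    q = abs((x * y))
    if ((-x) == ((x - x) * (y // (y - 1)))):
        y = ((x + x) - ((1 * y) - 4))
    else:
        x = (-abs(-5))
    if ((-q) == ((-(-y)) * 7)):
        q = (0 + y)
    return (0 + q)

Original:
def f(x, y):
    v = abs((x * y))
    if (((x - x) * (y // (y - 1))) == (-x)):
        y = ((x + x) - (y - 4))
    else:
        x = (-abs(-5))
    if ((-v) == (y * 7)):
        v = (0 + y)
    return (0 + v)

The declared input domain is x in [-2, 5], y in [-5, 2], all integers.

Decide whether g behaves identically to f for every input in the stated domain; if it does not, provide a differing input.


Changes here: arithmetic usage differs; and local variable names differ; and constant usage differs; the full 64-point sweep finds no disagreement.
verdict: equivalent


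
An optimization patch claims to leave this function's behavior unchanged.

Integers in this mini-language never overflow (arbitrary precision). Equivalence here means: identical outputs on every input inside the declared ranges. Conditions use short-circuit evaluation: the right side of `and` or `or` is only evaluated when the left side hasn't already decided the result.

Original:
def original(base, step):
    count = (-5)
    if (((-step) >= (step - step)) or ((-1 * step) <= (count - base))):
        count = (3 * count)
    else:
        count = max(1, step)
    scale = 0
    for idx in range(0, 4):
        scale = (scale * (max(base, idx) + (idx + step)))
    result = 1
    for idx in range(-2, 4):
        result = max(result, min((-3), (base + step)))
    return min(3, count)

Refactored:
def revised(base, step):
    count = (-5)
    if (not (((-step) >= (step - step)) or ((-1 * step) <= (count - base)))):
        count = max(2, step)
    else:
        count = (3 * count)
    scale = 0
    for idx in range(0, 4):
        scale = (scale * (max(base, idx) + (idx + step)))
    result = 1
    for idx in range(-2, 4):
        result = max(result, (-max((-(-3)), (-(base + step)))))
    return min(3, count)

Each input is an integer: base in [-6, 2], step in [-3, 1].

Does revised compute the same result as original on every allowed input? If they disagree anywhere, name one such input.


At base=-3, step=1: original gives 1, revised gives 2.
verdict: not equivalent; witness: base=-3, step=1


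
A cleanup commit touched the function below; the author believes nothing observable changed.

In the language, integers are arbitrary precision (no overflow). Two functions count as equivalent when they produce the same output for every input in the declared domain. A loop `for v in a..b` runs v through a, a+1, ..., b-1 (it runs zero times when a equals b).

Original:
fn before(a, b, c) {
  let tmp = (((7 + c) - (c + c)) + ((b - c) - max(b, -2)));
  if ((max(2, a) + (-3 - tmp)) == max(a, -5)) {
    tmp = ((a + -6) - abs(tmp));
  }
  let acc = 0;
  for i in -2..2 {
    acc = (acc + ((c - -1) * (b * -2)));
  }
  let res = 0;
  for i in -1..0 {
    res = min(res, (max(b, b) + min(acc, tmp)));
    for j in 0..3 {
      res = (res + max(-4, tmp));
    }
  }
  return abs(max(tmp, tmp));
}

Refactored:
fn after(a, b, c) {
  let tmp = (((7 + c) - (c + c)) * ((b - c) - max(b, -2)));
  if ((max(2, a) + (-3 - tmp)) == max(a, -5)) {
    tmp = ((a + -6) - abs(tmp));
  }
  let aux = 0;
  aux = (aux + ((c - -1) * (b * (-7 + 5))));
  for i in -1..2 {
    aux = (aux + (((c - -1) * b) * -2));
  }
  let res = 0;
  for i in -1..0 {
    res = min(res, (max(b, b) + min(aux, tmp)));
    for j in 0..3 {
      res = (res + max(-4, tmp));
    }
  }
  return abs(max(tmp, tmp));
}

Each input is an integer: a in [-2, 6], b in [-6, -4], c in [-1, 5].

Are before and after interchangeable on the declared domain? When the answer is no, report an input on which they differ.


Try a=-2, b=-6, c=-1.
before: tmp = 5; ((max(2, a) + (-3 - tmp)) == max(a, -5)) -> false; acc = 0; [i=-2]; acc = 0; [i=-1]; acc = 0; [i=0]; acc = 0; [i=1]; acc = 0; res = 0; [i=-1]; res = -6; [j=0]; res = -1; [j=1]; res = 4; [j=2]; res = 9; return 5
after: tmp = -24; ((max(2, a) + (-3 - tmp)) == max(a, -5)) -> false; aux = 0; aux = 0; [i=-1]; aux = 0; [i=0]; aux = 0; [i=1]; aux = 0; res = 0; [i=-1]; res = -30; [j=0]; res = -34; [j=1]; res = -38; [j=2]; res = -42; return 24
5 against 24: the behavior changed.
verdict: not equivalent; witness: a=-2, b=-6, c=-1


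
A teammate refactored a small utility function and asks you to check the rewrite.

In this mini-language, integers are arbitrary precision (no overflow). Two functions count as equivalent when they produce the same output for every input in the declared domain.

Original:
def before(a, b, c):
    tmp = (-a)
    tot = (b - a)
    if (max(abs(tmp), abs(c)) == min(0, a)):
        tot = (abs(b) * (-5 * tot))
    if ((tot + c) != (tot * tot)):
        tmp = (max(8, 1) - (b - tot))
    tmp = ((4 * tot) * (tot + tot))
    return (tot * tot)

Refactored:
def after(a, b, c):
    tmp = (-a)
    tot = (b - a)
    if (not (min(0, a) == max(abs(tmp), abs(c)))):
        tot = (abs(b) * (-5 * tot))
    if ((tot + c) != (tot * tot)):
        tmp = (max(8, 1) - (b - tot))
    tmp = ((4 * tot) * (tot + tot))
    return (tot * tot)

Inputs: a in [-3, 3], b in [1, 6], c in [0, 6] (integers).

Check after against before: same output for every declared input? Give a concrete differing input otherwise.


Evaluate both at a=-3, b=1, c=0.
before: tmp := 3 | tot := 4 | (max(abs(tmp), abs(c)) == min(0, a)): false | ((tot + c) != (tot * tot)): true | tmp := 11 | tmp := 128 | result 16
after: tmp := 3 | tot := 4 | (not (min(0, a) == max(abs(tmp), abs(c)))): true | tot := -20 | ((tot + c) != (tot * tot)): true | tmp := -13 | tmp := 3200 | result 400
16 and 400 differ, so these are not the same function on this domain.
verdict: not equivalent; witness: a=-3, b=1, c=0


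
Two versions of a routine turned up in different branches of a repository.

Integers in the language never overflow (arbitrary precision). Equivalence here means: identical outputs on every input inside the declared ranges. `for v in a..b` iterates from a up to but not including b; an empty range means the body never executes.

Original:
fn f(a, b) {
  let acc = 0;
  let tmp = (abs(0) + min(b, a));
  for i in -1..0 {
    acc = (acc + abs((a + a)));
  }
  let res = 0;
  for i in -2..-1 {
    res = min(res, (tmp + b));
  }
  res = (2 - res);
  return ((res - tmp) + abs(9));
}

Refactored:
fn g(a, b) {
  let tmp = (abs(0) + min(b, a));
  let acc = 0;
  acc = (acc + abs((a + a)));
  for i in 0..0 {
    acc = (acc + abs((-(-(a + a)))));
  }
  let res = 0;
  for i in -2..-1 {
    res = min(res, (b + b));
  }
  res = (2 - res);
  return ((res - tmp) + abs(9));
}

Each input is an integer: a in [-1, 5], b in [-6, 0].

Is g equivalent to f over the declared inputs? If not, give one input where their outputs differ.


Not equivalent: a=-1, b=0 separates them (13 vs 12).
f: acc = 0; tmp = -1; [i=-1]; acc = 2; res = 0; [i=-2]; res = -1; res = 3; return 13
g: tmp = -1; acc = 0; acc = 2; the i loop: no iterations; res = 0; [i=-2]; res = 0; res = 2; return 12
verdict: not equivalent; witness: a=-1, b=0


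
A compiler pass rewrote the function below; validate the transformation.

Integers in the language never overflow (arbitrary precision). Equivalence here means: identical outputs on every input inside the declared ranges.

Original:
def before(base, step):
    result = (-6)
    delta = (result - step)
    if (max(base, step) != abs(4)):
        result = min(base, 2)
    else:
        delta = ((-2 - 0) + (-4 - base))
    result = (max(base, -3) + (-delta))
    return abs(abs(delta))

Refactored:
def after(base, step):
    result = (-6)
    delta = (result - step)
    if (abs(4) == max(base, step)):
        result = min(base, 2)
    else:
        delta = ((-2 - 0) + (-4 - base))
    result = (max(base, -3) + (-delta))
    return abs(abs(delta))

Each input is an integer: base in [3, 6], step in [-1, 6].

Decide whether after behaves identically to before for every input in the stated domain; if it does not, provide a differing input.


On input base=3, step=-1, before returns 5 while after returns 9.
verdict: not equivalent; witness: base=3, step=-1


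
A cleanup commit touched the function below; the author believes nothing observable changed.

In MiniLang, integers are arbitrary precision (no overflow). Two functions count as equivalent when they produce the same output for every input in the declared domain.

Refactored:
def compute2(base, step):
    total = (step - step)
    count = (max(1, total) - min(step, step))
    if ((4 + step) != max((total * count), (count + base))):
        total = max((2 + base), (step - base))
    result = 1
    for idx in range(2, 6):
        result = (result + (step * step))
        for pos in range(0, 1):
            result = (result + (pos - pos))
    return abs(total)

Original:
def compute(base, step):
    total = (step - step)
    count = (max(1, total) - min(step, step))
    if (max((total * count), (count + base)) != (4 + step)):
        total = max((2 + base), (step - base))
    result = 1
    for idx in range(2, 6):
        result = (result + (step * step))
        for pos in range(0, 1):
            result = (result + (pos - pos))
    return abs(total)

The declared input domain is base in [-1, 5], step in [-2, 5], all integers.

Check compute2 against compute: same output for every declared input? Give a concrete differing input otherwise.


Behavior is preserved: although same computation, different form, the outputs never diverge.
Spot check at base=-1, step=-2 — compute: total = 0; count = 3; (max((total * count), (count + base)) != (4 + step)) -> false; result = 1; [idx=2]; result = 5; [pos=0]; result = 5; [idx=3]; result = 9; [pos=0]; result = 9; [idx=4]; result = 13; [pos=0]; result = 13; [idx=5]; result = 17; [pos=0]; result = 17; return 0. compute2: total = 0; count = 3; ((4 + step) != max((total * count), (count + base))) -> false; result = 1; [idx=2]; result = 5; [pos=0]; result = 5; [idx=3]; result = 9; [pos=0]; result = 9; [idx=4]; result = 13; [pos=0]; result = 13; [idx=5]; result = 17; [pos=0]; result = 17; return 0. Both give 0.
Every one of the 56 inputs gives matching results.
verdict: equivalent


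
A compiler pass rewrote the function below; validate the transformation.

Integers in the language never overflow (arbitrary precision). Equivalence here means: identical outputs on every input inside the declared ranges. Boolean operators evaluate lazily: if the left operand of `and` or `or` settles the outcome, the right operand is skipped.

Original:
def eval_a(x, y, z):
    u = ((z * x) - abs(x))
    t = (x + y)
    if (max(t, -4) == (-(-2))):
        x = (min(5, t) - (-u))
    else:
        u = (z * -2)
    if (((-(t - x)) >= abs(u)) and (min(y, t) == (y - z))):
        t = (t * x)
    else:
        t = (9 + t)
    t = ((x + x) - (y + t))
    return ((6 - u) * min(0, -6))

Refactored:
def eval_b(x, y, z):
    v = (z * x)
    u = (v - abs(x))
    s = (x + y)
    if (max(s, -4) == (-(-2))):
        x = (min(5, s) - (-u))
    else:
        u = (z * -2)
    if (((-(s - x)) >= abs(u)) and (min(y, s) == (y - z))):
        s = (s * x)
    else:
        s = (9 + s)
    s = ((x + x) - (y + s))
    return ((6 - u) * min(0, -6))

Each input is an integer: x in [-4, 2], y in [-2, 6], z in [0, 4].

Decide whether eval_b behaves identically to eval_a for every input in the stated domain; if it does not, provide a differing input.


Behavior is preserved: although statement counts differ, and local variable names differ, the outputs never diverge.
Tracing x=0, y=6, z=3: eval_a: u becomes 0; next t becomes 6; next (max(t, -4) == (-(-2))) evaluates to false; next u becomes -6; next (((-(t - x)) >= abs(u)) and (min(y, t) == (y - z))) evaluates to false; next t becomes 15; next t becomes -21; next final value -72 | eval_b: v becomes 0; next u becomes 0; next s becomes 6; next (max(s, -4) == (-(-2))) evaluates to false; next u becomes -6; next (((-(s - x)) >= abs(u)) and (min(y, s) == (y - z))) evaluates to false; next s becomes 15; next s becomes -21; next final value -72 — matching result -72.
Sweeping the whole domain (315 inputs) finds no disagreement.
verdict: equivalent


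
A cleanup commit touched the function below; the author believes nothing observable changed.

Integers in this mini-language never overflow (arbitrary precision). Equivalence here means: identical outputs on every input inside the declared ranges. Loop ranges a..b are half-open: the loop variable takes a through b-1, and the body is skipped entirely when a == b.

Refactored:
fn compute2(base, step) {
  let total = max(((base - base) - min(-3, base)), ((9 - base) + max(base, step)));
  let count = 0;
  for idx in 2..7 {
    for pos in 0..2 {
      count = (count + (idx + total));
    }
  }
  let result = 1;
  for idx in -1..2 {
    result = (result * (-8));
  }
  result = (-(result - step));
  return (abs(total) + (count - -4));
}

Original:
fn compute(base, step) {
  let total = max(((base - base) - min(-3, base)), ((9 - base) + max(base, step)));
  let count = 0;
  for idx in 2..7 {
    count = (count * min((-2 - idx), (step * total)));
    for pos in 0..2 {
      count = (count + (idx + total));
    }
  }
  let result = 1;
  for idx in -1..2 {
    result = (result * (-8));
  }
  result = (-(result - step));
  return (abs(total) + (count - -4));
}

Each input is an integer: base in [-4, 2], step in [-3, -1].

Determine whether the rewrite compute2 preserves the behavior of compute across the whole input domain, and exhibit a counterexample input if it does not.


Run the pair on base=-4, step=-3.
compute: total = 10; count = 0; [idx=2]; count = 0; [pos=0]; count = 12; [pos=1]; count = 24; [idx=3]; count = -720; [pos=0]; count = -707; [pos=1]; count = -694; [idx=4]; count = 20820; [pos=0]; count = 20834; [pos=1]; count = 20848; [idx=5]; count = -625440; [pos=0]; count = -625425; [pos=1]; count = -625410; [idx=6]; count = 18762300; [pos=0]; count = 18762316; [pos=1]; count = 18762332; result = 1; [idx=-1]; result = -8; [idx=0]; result = 64; [idx=1]; result = -512; result = 509; return 18762346
compute2: total = 10; count = 0; [idx=2]; [pos=0]; count = 12; [pos=1]; count = 24; [idx=3]; [pos=0]; count = 37; [pos=1]; count = 50; [idx=4]; [pos=0]; count = 64; [pos=1]; count = 78; [idx=5]; [pos=0]; count = 93; [pos=1]; count = 108; [idx=6]; [pos=0]; count = 124; [pos=1]; count = 140; result = 1; [idx=-1]; result = -8; [idx=0]; result = 64; [idx=1]; result = -512; result = 509; return 154
18762346 != 154, so the rewrite changes behavior.
verdict: not equivalent; witness: base=-4, step=-3


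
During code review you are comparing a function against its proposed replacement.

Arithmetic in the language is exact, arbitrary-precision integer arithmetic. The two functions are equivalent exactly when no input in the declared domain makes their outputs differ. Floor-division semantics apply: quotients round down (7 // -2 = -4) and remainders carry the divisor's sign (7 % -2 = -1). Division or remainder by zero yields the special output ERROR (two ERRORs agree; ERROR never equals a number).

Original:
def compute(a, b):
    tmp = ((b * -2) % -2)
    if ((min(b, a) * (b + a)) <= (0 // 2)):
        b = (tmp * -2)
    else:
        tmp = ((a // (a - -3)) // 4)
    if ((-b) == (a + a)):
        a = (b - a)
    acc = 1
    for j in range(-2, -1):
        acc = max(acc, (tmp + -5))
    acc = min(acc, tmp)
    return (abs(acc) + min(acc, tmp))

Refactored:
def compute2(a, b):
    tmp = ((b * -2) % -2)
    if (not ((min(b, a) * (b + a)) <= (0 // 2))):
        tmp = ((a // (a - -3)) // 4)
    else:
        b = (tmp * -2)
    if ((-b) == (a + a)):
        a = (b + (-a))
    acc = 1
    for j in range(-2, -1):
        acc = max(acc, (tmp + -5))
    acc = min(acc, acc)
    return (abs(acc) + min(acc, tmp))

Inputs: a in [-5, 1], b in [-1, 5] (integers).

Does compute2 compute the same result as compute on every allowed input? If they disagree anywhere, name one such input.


a=-5, b=-1 yields 0 from compute but 1 from compute2.
verdict: not equivalent; witness: a=-5, b=-1


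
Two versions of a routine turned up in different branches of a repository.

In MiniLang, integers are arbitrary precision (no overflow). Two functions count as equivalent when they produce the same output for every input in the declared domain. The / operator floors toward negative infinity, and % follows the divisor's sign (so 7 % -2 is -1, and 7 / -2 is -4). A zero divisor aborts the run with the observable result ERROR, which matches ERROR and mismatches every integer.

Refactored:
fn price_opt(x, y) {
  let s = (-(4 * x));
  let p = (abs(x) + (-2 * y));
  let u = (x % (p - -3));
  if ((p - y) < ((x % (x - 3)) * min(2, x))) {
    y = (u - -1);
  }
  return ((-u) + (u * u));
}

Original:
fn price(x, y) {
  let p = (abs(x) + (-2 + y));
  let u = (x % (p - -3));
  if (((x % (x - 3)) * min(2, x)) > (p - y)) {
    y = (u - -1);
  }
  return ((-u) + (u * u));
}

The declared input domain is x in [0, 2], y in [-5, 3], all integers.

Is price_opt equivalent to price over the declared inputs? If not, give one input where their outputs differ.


Input x=0, y=-1: ERROR from price versus 0 from price_opt.
verdict: not equivalent; witness: x=0, y=-1


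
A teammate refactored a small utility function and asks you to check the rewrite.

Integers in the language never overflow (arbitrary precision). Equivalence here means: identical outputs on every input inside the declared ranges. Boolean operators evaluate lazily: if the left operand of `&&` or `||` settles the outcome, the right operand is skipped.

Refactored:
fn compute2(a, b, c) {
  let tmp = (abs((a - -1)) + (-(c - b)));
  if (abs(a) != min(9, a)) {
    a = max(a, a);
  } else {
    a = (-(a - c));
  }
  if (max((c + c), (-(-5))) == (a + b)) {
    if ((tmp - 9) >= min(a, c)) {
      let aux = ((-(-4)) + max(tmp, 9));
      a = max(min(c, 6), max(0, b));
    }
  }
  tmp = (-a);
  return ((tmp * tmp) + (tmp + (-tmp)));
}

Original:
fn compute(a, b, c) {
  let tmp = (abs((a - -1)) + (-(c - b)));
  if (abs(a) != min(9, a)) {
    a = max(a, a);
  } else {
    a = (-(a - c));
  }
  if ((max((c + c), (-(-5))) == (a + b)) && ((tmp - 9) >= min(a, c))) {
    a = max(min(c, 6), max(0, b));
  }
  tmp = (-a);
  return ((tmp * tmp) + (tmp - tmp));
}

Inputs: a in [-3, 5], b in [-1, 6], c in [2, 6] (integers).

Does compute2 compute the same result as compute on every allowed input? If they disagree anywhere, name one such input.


The two are interchangeable: constant usage differs, plus local variable names differ, plus arithmetic usage differs, plus min/max/abs usage differs, plus branching structure differs, plus statement counts differ, plus boolean connective usage differs, and every declared input agrees.
Spot check at a=3, b=-1, c=5 — compute: tmp=-2, then (abs(a) != min(9, a)) is false, then a=2, then ((max((c + c), (-(-5))) == (a + b)) && ((tmp - 9) >= min(a, c))) is false, then tmp=-2, then returns 4. compute2: tmp=-2, then (abs(a) != min(9, a)) is false, then a=2, then (max((c + c), (-(-5))) == (a + b)) is false, then tmp=-2, then returns 4. Both give 4.
Sweeping the whole domain (360 inputs) finds no disagreement.
verdict: equivalent


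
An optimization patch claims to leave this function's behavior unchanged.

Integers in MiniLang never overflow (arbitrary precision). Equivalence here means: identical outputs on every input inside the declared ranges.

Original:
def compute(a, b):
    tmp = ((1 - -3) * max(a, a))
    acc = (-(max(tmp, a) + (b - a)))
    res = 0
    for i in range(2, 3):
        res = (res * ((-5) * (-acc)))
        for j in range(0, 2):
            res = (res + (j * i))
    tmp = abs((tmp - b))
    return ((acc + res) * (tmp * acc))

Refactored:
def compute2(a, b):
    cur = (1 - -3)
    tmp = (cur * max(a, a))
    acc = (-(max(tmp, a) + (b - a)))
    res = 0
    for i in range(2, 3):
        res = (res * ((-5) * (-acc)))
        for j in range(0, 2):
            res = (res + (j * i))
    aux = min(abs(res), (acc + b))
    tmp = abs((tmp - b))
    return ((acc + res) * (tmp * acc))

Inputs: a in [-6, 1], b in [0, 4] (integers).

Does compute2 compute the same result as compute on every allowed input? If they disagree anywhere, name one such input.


Differences: local variable names differ; and arithmetic usage differs; and statement counts differ; and min/max/abs usage differs — yet all 40 inputs agree.
verdict: equivalent


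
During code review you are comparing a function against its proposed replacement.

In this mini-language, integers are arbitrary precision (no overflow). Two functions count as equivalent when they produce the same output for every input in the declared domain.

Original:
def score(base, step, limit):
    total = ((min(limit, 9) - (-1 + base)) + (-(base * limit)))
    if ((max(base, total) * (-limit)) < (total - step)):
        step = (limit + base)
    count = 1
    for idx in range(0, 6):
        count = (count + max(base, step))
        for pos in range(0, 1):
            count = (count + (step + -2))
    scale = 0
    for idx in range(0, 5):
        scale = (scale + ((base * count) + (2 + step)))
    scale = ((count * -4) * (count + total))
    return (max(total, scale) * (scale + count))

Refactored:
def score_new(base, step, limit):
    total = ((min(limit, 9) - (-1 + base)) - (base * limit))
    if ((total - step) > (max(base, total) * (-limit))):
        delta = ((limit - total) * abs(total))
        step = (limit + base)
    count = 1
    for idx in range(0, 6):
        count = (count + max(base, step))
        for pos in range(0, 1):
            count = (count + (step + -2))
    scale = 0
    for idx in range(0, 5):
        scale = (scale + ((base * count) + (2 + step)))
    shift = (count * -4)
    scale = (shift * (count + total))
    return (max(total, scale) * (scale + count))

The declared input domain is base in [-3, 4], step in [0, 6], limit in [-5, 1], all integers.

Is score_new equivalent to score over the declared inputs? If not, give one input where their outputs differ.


This is a faithful refactor — statement counts differ, plus min/max/abs usage differs, plus local variable names differ, plus arithmetic usage differs, plus comparison usage differs, but the computed results match everywhere.
Spot check at base=4, step=3, limit=1 — score: total := -6 | ((max(base, total) * (-limit)) < (total - step)): false | count := 1 | iter idx=0: | count := 5 | iter pos=0: | count := 6 | iter idx=1: | count := 10 | iter pos=0: | count := 11 | iter idx=2: | count := 15 | iter pos=0: | count := 16 | iter idx=3: | count := 20 | iter pos=0: | count := 21 | iter idx=4: | count := 25 | iter pos=0: | count := 26 | iter idx=5: | count := 30 | iter pos=0: | count := 31 | scale := 0 | iter idx=0: | scale := 129 | iter idx=1: | scale := 258 | iter idx=2: | scale := 387 | iter idx=3: | scale := 516 | iter idx=4: | scale := 645 | scale := -3100 | result 18414. score_new: total := -6 | ((total - step) > (max(base, total) * (-limit))): false | count := 1 | iter idx=0: | count := 5 | iter pos=0: | count := 6 | iter idx=1: | count := 10 | iter pos=0: | count := 11 | iter idx=2: | count := 15 | iter pos=0: | count := 16 | iter idx=3: | count := 20 | iter pos=0: | count := 21 | iter idx=4: | count := 25 | iter pos=0: | count := 26 | iter idx=5: | count := 30 | iter pos=0: | count := 31 | scale := 0 | iter idx=0: | scale := 129 | iter idx=1: | scale := 258 | iter idx=2: | scale := 387 | iter idx=3: | scale := 516 | iter idx=4: | scale := 645 | shift := -124 | scale := -3100 | result 18414. Both give 18414.
Sweeping the whole domain (392 inputs) finds no disagreement.
verdict: equivalent


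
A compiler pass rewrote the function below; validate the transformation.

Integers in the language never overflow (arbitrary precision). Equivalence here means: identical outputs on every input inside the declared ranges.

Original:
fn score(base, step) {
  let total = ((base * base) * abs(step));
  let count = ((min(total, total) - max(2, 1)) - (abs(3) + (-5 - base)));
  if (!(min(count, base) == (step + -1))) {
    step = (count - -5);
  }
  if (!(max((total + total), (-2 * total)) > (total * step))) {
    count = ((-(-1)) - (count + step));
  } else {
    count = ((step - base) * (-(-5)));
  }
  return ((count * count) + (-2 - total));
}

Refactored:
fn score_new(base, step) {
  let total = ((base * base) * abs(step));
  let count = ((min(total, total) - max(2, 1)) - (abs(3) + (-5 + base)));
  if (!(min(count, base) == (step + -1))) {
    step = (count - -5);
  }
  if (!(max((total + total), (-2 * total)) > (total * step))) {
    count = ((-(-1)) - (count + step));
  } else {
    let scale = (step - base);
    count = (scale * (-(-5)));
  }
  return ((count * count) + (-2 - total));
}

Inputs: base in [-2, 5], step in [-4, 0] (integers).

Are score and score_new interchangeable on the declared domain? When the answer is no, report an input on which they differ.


The rewrite breaks on base=-2, step=-4, where the results are 1006 and 1582.
score: total becomes 16; next count becomes 14; next (!(min(count, base) == (step + -1))) evaluates to true; next step becomes 19; next (!(max((total + total), (-2 * total)) > (total * step))) evaluates to true; next count becomes -32; next final value 1006
score_new: total becomes 16; next count becomes 18; next (!(min(count, base) == (step + -1))) evaluates to true; next step becomes 23; next (!(max((total + total), (-2 * total)) > (total * step))) evaluates to true; next count becomes -40; next final value 1582
verdict: not equivalent; witness: base=-2, step=-4


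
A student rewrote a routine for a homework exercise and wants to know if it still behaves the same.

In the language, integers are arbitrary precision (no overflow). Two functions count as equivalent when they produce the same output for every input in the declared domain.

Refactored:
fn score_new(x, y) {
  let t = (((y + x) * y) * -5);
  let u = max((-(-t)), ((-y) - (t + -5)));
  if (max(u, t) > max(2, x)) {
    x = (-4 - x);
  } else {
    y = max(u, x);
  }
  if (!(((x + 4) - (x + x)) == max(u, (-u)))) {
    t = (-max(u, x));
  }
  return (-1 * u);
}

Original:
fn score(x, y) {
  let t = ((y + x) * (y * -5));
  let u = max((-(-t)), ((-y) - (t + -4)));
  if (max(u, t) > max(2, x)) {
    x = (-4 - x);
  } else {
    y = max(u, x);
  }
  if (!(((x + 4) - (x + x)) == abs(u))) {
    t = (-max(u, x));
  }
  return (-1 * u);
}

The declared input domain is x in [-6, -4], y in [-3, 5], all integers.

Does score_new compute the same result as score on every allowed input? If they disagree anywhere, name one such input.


The rewrite breaks on x=-6, y=-3, where the results are -142 and -143.
score: t=-135, then u=142, then (max(u, t) > max(2, x)) is true, then x=2, then (!(((x + 4) - (x + x)) == abs(u))) is true, then t=-142, then returns -142
score_new: t=-135, then u=143, then (max(u, t) > max(2, x)) is true, then x=2, then (!(((x + 4) - (x + x)) == max(u, (-u)))) is true, then t=-143, then returns -143
verdict: not equivalent; witness: x=-6, y=-3


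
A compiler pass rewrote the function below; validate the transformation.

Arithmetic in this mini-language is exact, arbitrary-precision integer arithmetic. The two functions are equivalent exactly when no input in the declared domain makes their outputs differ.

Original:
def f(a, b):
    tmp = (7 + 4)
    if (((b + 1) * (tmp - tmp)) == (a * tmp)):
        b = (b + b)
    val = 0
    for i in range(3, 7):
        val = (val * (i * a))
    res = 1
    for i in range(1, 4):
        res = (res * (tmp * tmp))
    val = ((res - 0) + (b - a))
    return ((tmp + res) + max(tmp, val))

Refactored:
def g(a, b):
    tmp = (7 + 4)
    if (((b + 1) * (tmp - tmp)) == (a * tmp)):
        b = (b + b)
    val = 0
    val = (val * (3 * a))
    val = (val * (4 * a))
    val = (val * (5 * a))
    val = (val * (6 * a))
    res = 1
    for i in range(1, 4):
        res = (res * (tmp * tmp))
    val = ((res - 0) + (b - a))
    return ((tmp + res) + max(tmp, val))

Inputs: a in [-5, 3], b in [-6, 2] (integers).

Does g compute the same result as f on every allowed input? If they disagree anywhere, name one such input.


Comparing the listings, the differences include: constant usage differs, and statement counts differ, and arithmetic usage differs, and loop structure differs.
Spot check at a=-5, b=-5 — f: tmp = 11; (((b + 1) * (tmp - tmp)) == (a * tmp)) -> false; val = 0; [i=3]; val = 0; [i=4]; val = 0; [i=5]; val = 0; [i=6]; val = 0; res = 1; [i=1]; res = 121; [i=2]; res = 14641; [i=3]; res = 1771561; val = 1771561; return 3543133. g: tmp = 11; (((b + 1) * (tmp - tmp)) == (a * tmp)) -> false; val = 0; val = 0; val = 0; val = 0; val = 0; res = 1; [i=1]; res = 121; [i=2]; res = 14641; [i=3]; res = 1771561; val = 1771561; return 3543133. Both give 3543133.
Across all 81 domain points the two functions coincide.
verdict: equivalent


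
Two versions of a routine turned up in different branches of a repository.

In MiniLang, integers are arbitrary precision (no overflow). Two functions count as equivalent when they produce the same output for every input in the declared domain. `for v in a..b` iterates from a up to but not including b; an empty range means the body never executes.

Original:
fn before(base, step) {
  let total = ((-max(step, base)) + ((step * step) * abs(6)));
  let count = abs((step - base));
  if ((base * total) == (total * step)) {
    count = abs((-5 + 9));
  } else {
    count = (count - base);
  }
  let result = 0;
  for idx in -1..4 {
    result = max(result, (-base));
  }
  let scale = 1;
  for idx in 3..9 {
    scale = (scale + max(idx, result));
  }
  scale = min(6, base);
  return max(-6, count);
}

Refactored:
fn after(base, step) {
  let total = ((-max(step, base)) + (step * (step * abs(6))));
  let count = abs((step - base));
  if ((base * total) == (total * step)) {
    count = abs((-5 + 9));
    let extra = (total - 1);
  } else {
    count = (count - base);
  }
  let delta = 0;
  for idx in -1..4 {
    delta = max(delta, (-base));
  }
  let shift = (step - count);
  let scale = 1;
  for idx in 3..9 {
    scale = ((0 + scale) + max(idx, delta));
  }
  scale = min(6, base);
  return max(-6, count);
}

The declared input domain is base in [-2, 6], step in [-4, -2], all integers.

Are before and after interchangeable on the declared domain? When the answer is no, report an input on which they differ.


Comparing the listings, the differences include: constant usage differs, statement counts differ, local variable names differ, arithmetic usage differs.
Spot check at base=0, step=-3 — before: total=54, then count=3, then ((base * total) == (total * step)) is false, then count=3, then result=0, then (idx=-1), then result=0, then (idx=0), then result=0, then (idx=1), then result=0, then (idx=2), then result=0, then (idx=3), then result=0, then scale=1, then (idx=3), then scale=4, then (idx=4), then scale=8, then (idx=5), then scale=13, then (idx=6), then scale=19, then (idx=7), then scale=26, then (idx=8), then scale=34, then scale=0, then returns 3. after: total=54, then count=3, then ((base * total) == (total * step)) is false, then count=3, then delta=0, then (idx=-1), then delta=0, then (idx=0), then delta=0, then (idx=1), then delta=0, then (idx=2), then delta=0, then (idx=3), then delta=0, then shift=-6, then scale=1, then (idx=3), then scale=4, then (idx=4), then scale=8, then (idx=5), then scale=13, then (idx=6), then scale=19, then (idx=7), then scale=26, then (idx=8), then scale=34, then scale=0, then returns 3. Both give 3.
Across all 27 domain points the two functions coincide.
verdict: equivalent


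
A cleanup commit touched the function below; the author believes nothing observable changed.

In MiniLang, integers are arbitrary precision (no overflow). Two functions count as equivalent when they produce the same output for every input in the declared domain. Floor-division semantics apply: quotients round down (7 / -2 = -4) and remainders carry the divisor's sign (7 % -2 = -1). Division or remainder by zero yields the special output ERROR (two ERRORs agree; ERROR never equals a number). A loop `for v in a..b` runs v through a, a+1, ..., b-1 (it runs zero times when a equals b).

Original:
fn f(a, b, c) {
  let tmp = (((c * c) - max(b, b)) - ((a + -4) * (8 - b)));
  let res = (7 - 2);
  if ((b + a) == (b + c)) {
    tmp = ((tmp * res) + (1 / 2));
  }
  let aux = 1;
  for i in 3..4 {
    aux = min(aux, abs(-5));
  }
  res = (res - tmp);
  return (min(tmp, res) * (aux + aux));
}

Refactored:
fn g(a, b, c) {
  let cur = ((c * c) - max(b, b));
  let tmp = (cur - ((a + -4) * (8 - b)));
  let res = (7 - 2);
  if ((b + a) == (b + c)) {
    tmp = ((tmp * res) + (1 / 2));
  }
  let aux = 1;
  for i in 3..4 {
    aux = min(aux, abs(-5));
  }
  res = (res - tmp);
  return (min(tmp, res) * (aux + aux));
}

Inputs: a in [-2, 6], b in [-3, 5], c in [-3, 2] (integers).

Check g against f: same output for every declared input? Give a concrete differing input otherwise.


Reading the diff, among the changes: local variable names differ; also statement counts differ.
As a probe, take a=0, b=-3, c=2: f runs tmp = 51; res = 5; ((b + a) == (b + c)) -> false; aux = 1; [i=3]; aux = 1; res = -46; return -92; g runs cur = 7; tmp = 51; res = 5; ((b + a) == (b + c)) -> false; aux = 1; [i=3]; aux = 1; res = -46; return -92; both end at -92.
An exhaustive pass over the 486 declared inputs shows identical outputs.
verdict: equivalent
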